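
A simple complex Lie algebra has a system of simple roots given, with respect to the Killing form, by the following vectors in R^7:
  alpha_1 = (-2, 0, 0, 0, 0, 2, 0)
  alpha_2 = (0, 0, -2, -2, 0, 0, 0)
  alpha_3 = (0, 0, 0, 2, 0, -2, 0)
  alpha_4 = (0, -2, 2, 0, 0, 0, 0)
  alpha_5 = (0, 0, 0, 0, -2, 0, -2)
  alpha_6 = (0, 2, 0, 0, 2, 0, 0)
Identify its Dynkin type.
type A_6

Compute the Cartan integers a_ij = 2(alpha_i, alpha_j)/(alpha_j, alpha_j); the resulting 6x6 Cartan matrix is
[[2, 0, -1, 0, 0, 0], [0, 2, -1, -1, 0, 0], [-1, -1, 2, 0, 0, 0], [0, -1, 0, 2, 0, -1], [0, 0, 0, 0, 2, -1], [0, 0, 0, -1, -1, 2]].
All simple roots have the same length, so the diagram is simply laced. The associated Dynkin diagram is a chain of 6 nodes with single edges (A_6), so the type is A_6 (the algebra sl(7)).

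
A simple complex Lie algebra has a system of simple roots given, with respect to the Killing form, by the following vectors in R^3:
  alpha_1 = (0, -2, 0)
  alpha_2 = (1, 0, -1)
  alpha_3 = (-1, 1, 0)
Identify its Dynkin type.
Compute the Cartan integers a_ij = 2(alpha_i, alpha_j)/(alpha_j, alpha_j); the resulting 3x3 Cartan matrix is
[[2, 0, -2], [0, 2, -1], [-1, -1, 2]].
The roots have two lengths (squared-length ratio 2:1); the short ones are alpha_{2,3}. The associated Dynkin diagram is a chain of 3 nodes with a double edge at one end; the terminal node there is the unique long simple root (C_3), so the type is C_3 (the algebra sp(6)).

type C_3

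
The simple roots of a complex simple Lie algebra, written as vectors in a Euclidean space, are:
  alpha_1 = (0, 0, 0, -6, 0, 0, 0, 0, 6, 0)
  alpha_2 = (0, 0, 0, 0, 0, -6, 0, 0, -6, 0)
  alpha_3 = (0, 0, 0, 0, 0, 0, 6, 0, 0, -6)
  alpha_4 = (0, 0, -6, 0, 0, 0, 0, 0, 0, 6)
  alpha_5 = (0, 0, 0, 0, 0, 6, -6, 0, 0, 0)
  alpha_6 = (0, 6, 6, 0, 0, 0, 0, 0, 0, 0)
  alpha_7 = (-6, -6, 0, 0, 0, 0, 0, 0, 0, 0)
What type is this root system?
type A_7

Compute the Cartan integers a_ij = 2(alpha_i, alpha_j)/(alpha_j, alpha_j); the resulting 7x7 Cartan matrix is
[[2, -1, 0, 0, 0, 0, 0], [-1, 2, 0, 0, -1, 0, 0], [0, 0, 2, -1, -1, 0, 0], [0, 0, -1, 2, 0, -1, 0], [0, -1, -1, 0, 2, 0, 0], [0, 0, 0, -1, 0, 2, -1], [0, 0, 0, 0, 0, -1, 2]].
All simple roots have the same length, so the diagram is simply laced. The associated Dynkin diagram is a chain of 7 nodes with single edges (A_7), so the type is A_7 (the algebra sl(8)).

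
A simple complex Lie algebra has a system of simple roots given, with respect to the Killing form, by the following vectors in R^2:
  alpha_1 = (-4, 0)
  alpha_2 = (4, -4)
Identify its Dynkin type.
Compute the Cartan integers a_ij = 2(alpha_i, alpha_j)/(alpha_j, alpha_j); the resulting 2x2 Cartan matrix is
[[2, -1], [-2, 2]].
The roots have two lengths (squared-length ratio 2:1); the short ones are alpha_{1}. The associated Dynkin diagram is a chain of 2 nodes with a double edge at one end; the terminal node there is the unique short simple root (B_2), so the type is B_2 (the algebra so(5)).

type B_2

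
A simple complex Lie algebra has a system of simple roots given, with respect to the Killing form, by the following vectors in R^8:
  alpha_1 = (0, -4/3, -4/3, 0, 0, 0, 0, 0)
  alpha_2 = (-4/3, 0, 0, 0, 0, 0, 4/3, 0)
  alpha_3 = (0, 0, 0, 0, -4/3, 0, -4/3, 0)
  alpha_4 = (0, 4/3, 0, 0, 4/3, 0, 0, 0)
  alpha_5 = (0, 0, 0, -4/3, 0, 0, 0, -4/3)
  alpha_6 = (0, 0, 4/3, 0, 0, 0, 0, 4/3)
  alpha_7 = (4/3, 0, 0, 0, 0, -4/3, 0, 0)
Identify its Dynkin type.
Compute the Cartan integers a_ij = 2(alpha_i, alpha_j)/(alpha_j, alpha_j); the resulting 7x7 Cartan matrix is
[[2, 0, 0, -1, 0, -1, 0], [0, 2, -1, 0, 0, 0, -1], [0, -1, 2, -1, 0, 0, 0], [-1, 0, -1, 2, 0, 0, 0], [0, 0, 0, 0, 2, -1, 0], [-1, 0, 0, 0, -1, 2, 0], [0, -1, 0, 0, 0, 0, 2]].
All simple roots have the same length, so the diagram is simply laced. The associated Dynkin diagram is a chain of 7 nodes with single edges (A_7), so the type is A_7 (the algebra sl(8)).

A7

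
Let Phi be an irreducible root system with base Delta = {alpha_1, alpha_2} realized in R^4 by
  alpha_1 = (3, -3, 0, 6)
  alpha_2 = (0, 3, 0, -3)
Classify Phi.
Compute the Cartan integers a_ij = 2(alpha_i, alpha_j)/(alpha_j, alpha_j); the resulting 2x2 Cartan matrix is
[[2, -3], [-1, 2]].
The roots have two lengths (squared-length ratio 3:1); the short ones are alpha_{2}. The associated Dynkin diagram is two nodes joined by a triple edge (G_2), so the type is G_2.

G2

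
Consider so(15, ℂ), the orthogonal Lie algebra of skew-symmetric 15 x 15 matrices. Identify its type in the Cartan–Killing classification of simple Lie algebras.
type B_7

This is so(15) with 15 odd, which has dimension 15(15-1)/2 = 105 and rank (15-1)/2 = 7. In the classification of classical Lie algebras, the orthogonal algebra so(2n+1) in an odd number of variables has type B_n; here n = 7, so the Dynkin diagram is a chain of 7 nodes with a double edge at one end; the terminal node there is the unique short simple root (B_7). Hence the type is B_7.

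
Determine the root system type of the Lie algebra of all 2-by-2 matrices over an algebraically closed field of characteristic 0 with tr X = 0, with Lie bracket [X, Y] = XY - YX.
A1

This is sl(2), which has dimension 2^2 - 1 = 3 and rank 2 - 1 = 1 (a Cartan subalgebra is the diagonal traceless matrices). In the classification of classical Lie algebras, the special linear algebra sl(n+1) has type A_n; here n = 1, so the Dynkin diagram is a chain of 1 nodes with single edges (A_1). Hence the type is A_1.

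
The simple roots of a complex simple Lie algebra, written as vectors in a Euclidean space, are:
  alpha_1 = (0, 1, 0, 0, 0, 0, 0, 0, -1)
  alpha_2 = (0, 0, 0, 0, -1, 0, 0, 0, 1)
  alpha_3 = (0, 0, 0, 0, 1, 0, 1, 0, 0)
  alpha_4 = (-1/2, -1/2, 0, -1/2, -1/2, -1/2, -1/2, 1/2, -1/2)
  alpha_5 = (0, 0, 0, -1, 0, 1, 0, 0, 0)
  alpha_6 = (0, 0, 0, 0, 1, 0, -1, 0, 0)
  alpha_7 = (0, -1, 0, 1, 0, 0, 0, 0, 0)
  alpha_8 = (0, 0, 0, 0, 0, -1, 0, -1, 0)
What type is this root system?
Compute the Cartan integers a_ij = 2(alpha_i, alpha_j)/(alpha_j, alpha_j); the resulting 8x8 Cartan matrix is
[[2, -1, 0, 0, 0, 0, -1, 0], [-1, 2, -1, 0, 0, -1, 0, 0], [0, -1, 2, -1, 0, 0, 0, 0], [0, 0, -1, 2, 0, 0, 0, 0], [0, 0, 0, 0, 2, 0, -1, -1], [0, -1, 0, 0, 0, 2, 0, 0], [-1, 0, 0, 0, -1, 0, 2, 0], [0, 0, 0, 0, -1, 0, 0, 2]].
All simple roots have the same length, so the diagram is simply laced. The associated Dynkin diagram is a chain of 7 nodes with one extra node attached to the third node from one end (E_8), so the type is E_8.

E_8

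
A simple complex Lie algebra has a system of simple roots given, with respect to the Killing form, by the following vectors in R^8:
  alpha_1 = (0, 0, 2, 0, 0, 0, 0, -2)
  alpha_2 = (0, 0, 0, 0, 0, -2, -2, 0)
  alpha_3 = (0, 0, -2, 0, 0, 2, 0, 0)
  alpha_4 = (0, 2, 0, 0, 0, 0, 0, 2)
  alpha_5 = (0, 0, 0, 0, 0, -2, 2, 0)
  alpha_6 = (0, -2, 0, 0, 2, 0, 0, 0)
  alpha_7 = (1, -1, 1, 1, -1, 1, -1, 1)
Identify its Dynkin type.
Compute the Cartan integers a_ij = 2(alpha_i, alpha_j)/(alpha_j, alpha_j); the resulting 7x7 Cartan matrix is
[[2, 0, -1, -1, 0, 0, 0], [0, 2, -1, 0, 0, 0, 0], [-1, -1, 2, 0, -1, 0, 0], [-1, 0, 0, 2, 0, -1, 0], [0, 0, -1, 0, 2, 0, -1], [0, 0, 0, -1, 0, 2, 0], [0, 0, 0, 0, -1, 0, 2]].
All simple roots have the same length, so the diagram is simply laced. The associated Dynkin diagram is a chain of 6 nodes with one extra node attached to the third node from one end (E_7), so the type is E_7.

E_7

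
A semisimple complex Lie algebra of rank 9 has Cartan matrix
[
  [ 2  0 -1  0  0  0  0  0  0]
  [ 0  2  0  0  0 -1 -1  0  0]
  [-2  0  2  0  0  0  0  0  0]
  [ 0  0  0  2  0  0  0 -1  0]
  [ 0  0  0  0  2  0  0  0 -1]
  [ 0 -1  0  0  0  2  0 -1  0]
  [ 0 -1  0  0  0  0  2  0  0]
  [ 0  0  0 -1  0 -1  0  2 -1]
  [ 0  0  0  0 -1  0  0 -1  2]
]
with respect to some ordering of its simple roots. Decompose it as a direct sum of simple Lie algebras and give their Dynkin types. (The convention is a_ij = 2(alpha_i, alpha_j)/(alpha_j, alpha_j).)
type B_2 ⊕ type E_7

The diagram associated to this matrix has two connected components: the simple roots {alpha_1, alpha_3} form a chain of 2 nodes with a double edge at one end; the terminal node there is the unique short simple root (B_2), and {alpha_2, alpha_4, alpha_5, alpha_6, alpha_7, alpha_8, alpha_9} form a chain of 6 nodes with one extra node attached to the third node from one end (E_7). A semisimple Lie algebra decomposes uniquely as the direct sum of simple ideals, one per connected component of its Dynkin diagram, so g ≅ B_2 ⊕ E_7 (dimension 10 + 133 = 143).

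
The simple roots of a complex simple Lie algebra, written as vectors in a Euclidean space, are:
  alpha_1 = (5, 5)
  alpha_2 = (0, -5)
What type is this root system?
type B_2

Compute the Cartan integers a_ij = 2(alpha_i, alpha_j)/(alpha_j, alpha_j); the resulting 2x2 Cartan matrix is
[[2, -2], [-1, 2]].
The roots have two lengths (squared-length ratio 2:1); the short ones are alpha_{2}. The associated Dynkin diagram is a chain of 2 nodes with a double edge at one end; the terminal node there is the unique short simple root (B_2), so the type is B_2 (the algebra so(5)).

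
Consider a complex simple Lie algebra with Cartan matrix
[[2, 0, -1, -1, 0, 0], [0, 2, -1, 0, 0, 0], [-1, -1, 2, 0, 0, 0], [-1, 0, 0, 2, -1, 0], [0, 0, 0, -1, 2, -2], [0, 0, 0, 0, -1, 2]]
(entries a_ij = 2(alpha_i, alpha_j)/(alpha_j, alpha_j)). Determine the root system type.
The matrix has rank 6 with 2's on the diagonal. Reading the off-diagonal entries as Dynkin edges (a single edge where a_ij = a_ji = -1; a double or triple edge where a_ij * a_ji = 2 or 3), the diagram is a chain of 6 nodes with a double edge at one end; the terminal node there is the unique short simple root (B_6). One simple-root ordering that puts it in standard form is (alpha_2, alpha_3, alpha_1, alpha_4, alpha_5, alpha_6). So the algebra is type B_6, i.e. so(13).

B_6 (so(13))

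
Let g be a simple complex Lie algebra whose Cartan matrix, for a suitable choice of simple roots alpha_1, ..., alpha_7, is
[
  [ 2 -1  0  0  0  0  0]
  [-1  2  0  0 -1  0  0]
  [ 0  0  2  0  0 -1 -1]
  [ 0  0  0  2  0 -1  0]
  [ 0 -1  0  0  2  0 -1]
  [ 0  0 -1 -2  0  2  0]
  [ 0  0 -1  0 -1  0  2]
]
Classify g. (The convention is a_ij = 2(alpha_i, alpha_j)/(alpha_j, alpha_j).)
B7

The matrix has rank 7 with 2's on the diagonal. Reading the off-diagonal entries as Dynkin edges (a single edge where a_ij = a_ji = -1; a double or triple edge where a_ij * a_ji = 2 or 3), the diagram is a chain of 7 nodes with a double edge at one end; the terminal node there is the unique short simple root (B_7). One simple-root ordering that puts it in standard form is (alpha_1, alpha_2, alpha_5, alpha_7, alpha_3, alpha_6, alpha_4). So the algebra is type B_7, i.e. so(15).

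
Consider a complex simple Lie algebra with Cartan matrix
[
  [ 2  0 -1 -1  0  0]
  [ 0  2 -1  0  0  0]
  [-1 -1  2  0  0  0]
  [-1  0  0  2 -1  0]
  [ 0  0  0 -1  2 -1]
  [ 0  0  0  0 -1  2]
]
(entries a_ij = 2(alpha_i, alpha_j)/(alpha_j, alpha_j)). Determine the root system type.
type A_6

The matrix has rank 6 with 2's on the diagonal. Reading the off-diagonal entries as Dynkin edges (a single edge where a_ij = a_ji = -1; a double or triple edge where a_ij * a_ji = 2 or 3), the diagram is a chain of 6 nodes with single edges (A_6). One simple-root ordering that puts it in standard form is (alpha_2, alpha_3, alpha_1, alpha_4, alpha_5, alpha_6). So the algebra is type A_6, i.e. sl(7).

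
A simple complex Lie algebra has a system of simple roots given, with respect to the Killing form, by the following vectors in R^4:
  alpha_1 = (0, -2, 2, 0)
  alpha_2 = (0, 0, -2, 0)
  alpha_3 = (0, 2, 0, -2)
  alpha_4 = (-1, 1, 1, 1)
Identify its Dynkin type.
Compute the Cartan integers a_ij = 2(alpha_i, alpha_j)/(alpha_j, alpha_j); the resulting 4x4 Cartan matrix is
[[2, -2, -1, 0], [-1, 2, 0, -1], [-1, 0, 2, 0], [0, -1, 0, 2]].
The roots have two lengths (squared-length ratio 2:1); the short ones are alpha_{2,4}. The associated Dynkin diagram is a chain of 4 nodes with a double edge between the middle two (F_4), so the type is F_4.

F4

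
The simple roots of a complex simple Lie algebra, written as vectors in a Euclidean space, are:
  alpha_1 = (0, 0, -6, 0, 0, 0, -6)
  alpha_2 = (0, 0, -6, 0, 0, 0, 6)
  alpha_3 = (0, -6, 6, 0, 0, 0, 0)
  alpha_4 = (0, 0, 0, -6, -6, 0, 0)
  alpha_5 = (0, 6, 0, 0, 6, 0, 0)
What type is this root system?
D5

Compute the Cartan integers a_ij = 2(alpha_i, alpha_j)/(alpha_j, alpha_j); the resulting 5x5 Cartan matrix is
[[2, 0, -1, 0, 0], [0, 2, -1, 0, 0], [-1, -1, 2, 0, -1], [0, 0, 0, 2, -1], [0, 0, -1, -1, 2]].
All simple roots have the same length, so the diagram is simply laced. The associated Dynkin diagram is a chain of 3 nodes with a fork of two nodes at one end (D_5), so the type is D_5 (the algebra so(10)).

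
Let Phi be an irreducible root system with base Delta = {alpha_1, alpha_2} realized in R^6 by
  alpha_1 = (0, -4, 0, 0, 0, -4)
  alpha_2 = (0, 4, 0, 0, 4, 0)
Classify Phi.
A2

Compute the Cartan integers a_ij = 2(alpha_i, alpha_j)/(alpha_j, alpha_j); the resulting 2x2 Cartan matrix is
[[2, -1], [-1, 2]].
All simple roots have the same length, so the diagram is simply laced. The associated Dynkin diagram is a chain of 2 nodes with single edges (A_2), so the type is A_2 (the algebra sl(3)).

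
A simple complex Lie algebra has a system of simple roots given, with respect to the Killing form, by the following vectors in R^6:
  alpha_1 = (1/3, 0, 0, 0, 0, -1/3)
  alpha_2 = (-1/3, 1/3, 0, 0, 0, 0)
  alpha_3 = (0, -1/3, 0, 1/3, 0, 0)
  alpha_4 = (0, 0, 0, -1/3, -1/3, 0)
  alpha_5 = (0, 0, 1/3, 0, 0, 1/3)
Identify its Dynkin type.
Compute the Cartan integers a_ij = 2(alpha_i, alpha_j)/(alpha_j, alpha_j); the resulting 5x5 Cartan matrix is
[[2, -1, 0, 0, -1], [-1, 2, -1, 0, 0], [0, -1, 2, -1, 0], [0, 0, -1, 2, 0], [-1, 0, 0, 0, 2]].
All simple roots have the same length, so the diagram is simply laced. The associated Dynkin diagram is a chain of 5 nodes with single edges (A_5), so the type is A_5 (the algebra sl(6)).

A_5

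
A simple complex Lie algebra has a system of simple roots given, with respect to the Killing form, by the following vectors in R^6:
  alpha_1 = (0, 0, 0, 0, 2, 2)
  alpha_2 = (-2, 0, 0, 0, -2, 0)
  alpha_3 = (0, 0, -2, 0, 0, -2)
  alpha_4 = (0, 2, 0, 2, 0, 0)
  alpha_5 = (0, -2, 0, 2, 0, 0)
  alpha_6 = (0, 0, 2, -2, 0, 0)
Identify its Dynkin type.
D6

Compute the Cartan integers a_ij = 2(alpha_i, alpha_j)/(alpha_j, alpha_j); the resulting 6x6 Cartan matrix is
[[2, -1, -1, 0, 0, 0], [-1, 2, 0, 0, 0, 0], [-1, 0, 2, 0, 0, -1], [0, 0, 0, 2, 0, -1], [0, 0, 0, 0, 2, -1], [0, 0, -1, -1, -1, 2]].
All simple roots have the same length, so the diagram is simply laced. The associated Dynkin diagram is a chain of 4 nodes with a fork of two nodes at one end (D_6), so the type is D_6 (the algebra so(12)).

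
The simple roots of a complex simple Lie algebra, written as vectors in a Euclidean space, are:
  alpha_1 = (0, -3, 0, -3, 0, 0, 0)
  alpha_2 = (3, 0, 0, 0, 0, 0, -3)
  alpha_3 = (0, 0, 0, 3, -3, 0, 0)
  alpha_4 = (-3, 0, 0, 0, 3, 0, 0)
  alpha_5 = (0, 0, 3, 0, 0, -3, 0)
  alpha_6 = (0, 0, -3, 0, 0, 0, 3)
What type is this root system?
Compute the Cartan integers a_ij = 2(alpha_i, alpha_j)/(alpha_j, alpha_j); the resulting 6x6 Cartan matrix is
[[2, 0, -1, 0, 0, 0], [0, 2, 0, -1, 0, -1], [-1, 0, 2, -1, 0, 0], [0, -1, -1, 2, 0, 0], [0, 0, 0, 0, 2, -1], [0, -1, 0, 0, -1, 2]].
All simple roots have the same length, so the diagram is simply laced. The associated Dynkin diagram is a chain of 6 nodes with single edges (A_6), so the type is A_6 (the algebra sl(7)).

A_6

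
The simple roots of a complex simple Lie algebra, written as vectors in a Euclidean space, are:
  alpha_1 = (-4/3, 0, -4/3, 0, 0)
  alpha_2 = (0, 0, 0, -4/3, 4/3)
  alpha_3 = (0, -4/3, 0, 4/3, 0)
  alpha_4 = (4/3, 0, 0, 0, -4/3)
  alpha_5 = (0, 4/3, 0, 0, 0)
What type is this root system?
B5

Compute the Cartan integers a_ij = 2(alpha_i, alpha_j)/(alpha_j, alpha_j); the resulting 5x5 Cartan matrix is
[[2, 0, 0, -1, 0], [0, 2, -1, -1, 0], [0, -1, 2, 0, -2], [-1, -1, 0, 2, 0], [0, 0, -1, 0, 2]].
The roots have two lengths (squared-length ratio 2:1); the short ones are alpha_{5}. The associated Dynkin diagram is a chain of 5 nodes with a double edge at one end; the terminal node there is the unique short simple root (B_5), so the type is B_5 (the algebra so(11)).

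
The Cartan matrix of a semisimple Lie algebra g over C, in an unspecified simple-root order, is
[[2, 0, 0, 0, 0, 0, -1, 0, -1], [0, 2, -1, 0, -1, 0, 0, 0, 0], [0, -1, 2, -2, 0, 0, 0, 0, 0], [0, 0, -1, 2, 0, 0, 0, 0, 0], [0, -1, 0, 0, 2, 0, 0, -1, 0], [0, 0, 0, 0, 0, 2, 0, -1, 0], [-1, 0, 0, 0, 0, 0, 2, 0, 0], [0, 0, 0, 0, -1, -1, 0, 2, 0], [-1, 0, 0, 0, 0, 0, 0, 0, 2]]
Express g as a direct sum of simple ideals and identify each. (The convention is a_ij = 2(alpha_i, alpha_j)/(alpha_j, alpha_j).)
A_3 (sl(4)) + B_6 (so(13))

The diagram associated to this matrix has two connected components: the simple roots {alpha_1, alpha_7, alpha_9} form a chain of 3 nodes with single edges (A_3), and {alpha_2, alpha_3, alpha_4, alpha_5, alpha_6, alpha_8} form a chain of 6 nodes with a double edge at one end; the terminal node there is the unique short simple root (B_6). A semisimple Lie algebra decomposes uniquely as the direct sum of simple ideals, one per connected component of its Dynkin diagram, so g ≅ A_3 ⊕ B_6 (dimension 15 + 78 = 93).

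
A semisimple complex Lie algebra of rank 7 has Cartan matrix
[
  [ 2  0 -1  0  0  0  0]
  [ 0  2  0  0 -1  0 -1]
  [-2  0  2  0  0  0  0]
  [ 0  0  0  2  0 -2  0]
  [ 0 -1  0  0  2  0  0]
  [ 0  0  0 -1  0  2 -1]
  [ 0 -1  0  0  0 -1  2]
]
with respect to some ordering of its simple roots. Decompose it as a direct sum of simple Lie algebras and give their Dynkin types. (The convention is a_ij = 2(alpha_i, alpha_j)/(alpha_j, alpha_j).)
The diagram associated to this matrix has two connected components: the simple roots {alpha_1, alpha_3} form a chain of 2 nodes with a double edge at one end; the terminal node there is the unique short simple root (B_2), and {alpha_2, alpha_4, alpha_5, alpha_6, alpha_7} form a chain of 5 nodes with a double edge at one end; the terminal node there is the unique long simple root (C_5). A semisimple Lie algebra decomposes uniquely as the direct sum of simple ideals, one per connected component of its Dynkin diagram, so g ≅ B_2 ⊕ C_5 (dimension 10 + 55 = 65).

B2 + C5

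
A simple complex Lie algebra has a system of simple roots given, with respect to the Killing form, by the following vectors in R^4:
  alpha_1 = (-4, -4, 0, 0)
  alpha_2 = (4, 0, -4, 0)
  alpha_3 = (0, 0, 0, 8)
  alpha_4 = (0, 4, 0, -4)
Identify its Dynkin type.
Compute the Cartan integers a_ij = 2(alpha_i, alpha_j)/(alpha_j, alpha_j); the resulting 4x4 Cartan matrix is
[[2, -1, 0, -1], [-1, 2, 0, 0], [0, 0, 2, -2], [-1, 0, -1, 2]].
The roots have two lengths (squared-length ratio 2:1); the short ones are alpha_{1,2,4}. The associated Dynkin diagram is a chain of 4 nodes with a double edge at one end; the terminal node there is the unique long simple root (C_4), so the type is C_4 (the algebra sp(8)).

C_4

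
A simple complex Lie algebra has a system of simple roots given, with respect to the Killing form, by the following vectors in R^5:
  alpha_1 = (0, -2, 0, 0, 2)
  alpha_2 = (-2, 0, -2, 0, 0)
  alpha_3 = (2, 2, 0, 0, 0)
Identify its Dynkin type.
Compute the Cartan integers a_ij = 2(alpha_i, alpha_j)/(alpha_j, alpha_j); the resulting 3x3 Cartan matrix is
[[2, 0, -1], [0, 2, -1], [-1, -1, 2]].
All simple roots have the same length, so the diagram is simply laced. The associated Dynkin diagram is a chain of 3 nodes with single edges (A_3), so the type is A_3 (the algebra sl(4)).

A_3 (sl(4))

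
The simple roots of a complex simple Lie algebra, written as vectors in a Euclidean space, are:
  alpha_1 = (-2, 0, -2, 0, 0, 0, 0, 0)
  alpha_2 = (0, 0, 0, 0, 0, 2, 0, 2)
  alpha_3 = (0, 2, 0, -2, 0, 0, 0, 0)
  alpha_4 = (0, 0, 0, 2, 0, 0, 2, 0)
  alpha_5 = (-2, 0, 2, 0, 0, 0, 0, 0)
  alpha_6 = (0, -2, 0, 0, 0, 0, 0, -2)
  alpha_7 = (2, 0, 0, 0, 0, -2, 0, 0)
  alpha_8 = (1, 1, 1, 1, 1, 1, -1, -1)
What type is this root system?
type E_8

Compute the Cartan integers a_ij = 2(alpha_i, alpha_j)/(alpha_j, alpha_j); the resulting 8x8 Cartan matrix is
[[2, 0, 0, 0, 0, 0, -1, -1], [0, 2, 0, 0, 0, -1, -1, 0], [0, 0, 2, -1, 0, -1, 0, 0], [0, 0, -1, 2, 0, 0, 0, 0], [0, 0, 0, 0, 2, 0, -1, 0], [0, -1, -1, 0, 0, 2, 0, 0], [-1, -1, 0, 0, -1, 0, 2, 0], [-1, 0, 0, 0, 0, 0, 0, 2]].
All simple roots have the same length, so the diagram is simply laced. The associated Dynkin diagram is a chain of 7 nodes with one extra node attached to the third node from one end (E_8), so the type is E_8.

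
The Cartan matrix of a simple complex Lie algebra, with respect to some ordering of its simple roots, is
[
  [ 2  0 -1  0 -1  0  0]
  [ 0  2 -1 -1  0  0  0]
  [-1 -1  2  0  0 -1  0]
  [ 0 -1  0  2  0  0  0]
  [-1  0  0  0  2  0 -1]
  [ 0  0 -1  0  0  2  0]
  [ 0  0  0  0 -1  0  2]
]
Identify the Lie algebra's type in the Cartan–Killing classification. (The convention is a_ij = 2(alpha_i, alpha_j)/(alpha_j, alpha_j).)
The matrix has rank 7 with 2's on the diagonal. Reading the off-diagonal entries as Dynkin edges (a single edge where a_ij = a_ji = -1; a double or triple edge where a_ij * a_ji = 2 or 3), the diagram is a chain of 6 nodes with one extra node attached to the third node from one end (E_7). One simple-root ordering that puts it in standard form is (alpha_4, alpha_6, alpha_2, alpha_3, alpha_1, alpha_5, alpha_7). So the algebra is type E_7.

type E_7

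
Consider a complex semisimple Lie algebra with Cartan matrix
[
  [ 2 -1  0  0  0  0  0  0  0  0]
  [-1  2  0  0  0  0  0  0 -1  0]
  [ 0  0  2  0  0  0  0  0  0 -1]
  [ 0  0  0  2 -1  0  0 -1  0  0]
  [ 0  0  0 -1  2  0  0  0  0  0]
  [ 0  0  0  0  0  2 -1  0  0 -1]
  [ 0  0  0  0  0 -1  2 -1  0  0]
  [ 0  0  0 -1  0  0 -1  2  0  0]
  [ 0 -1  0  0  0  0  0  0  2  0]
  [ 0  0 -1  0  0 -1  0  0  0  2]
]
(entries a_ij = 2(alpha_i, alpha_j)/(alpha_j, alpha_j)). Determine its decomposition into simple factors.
The diagram associated to this matrix has two connected components: the simple roots {alpha_1, alpha_2, alpha_9} form a chain of 3 nodes with single edges (A_3), and {alpha_3, alpha_4, alpha_5, alpha_6, alpha_7, alpha_8, alpha_10} form a chain of 7 nodes with single edges (A_7). A semisimple Lie algebra decomposes uniquely as the direct sum of simple ideals, one per connected component of its Dynkin diagram, so g ≅ A_3 ⊕ A_7 (dimension 15 + 63 = 78).

A_3 (sl(4)) + A_7 (sl(8))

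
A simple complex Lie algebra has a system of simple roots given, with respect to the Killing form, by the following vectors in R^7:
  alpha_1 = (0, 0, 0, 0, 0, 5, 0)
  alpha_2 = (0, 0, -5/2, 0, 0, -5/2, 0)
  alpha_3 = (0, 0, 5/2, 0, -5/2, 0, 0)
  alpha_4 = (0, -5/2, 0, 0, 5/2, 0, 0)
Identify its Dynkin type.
Compute the Cartan integers a_ij = 2(alpha_i, alpha_j)/(alpha_j, alpha_j); the resulting 4x4 Cartan matrix is
[[2, -2, 0, 0], [-1, 2, -1, 0], [0, -1, 2, -1], [0, 0, -1, 2]].
The roots have two lengths (squared-length ratio 2:1); the short ones are alpha_{2,3,4}. The associated Dynkin diagram is a chain of 4 nodes with a double edge at one end; the terminal node there is the unique long simple root (C_4), so the type is C_4 (the algebra sp(8)).

C4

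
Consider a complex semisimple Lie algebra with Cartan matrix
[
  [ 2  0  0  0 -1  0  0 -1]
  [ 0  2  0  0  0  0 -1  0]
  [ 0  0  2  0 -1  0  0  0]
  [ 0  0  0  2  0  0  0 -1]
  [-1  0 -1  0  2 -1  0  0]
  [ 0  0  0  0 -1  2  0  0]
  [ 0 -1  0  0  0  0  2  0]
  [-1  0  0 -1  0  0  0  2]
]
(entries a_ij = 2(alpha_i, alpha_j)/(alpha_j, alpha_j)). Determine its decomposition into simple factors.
type A_2 ⊕ type D_6

The diagram associated to this matrix has two connected components: the simple roots {alpha_2, alpha_7} form a chain of 2 nodes with single edges (A_2), and {alpha_1, alpha_3, alpha_4, alpha_5, alpha_6, alpha_8} form a chain of 4 nodes with a fork of two nodes at one end (D_6). A semisimple Lie algebra decomposes uniquely as the direct sum of simple ideals, one per connected component of its Dynkin diagram, so g ≅ A_2 ⊕ D_6 (dimension 8 + 66 = 74).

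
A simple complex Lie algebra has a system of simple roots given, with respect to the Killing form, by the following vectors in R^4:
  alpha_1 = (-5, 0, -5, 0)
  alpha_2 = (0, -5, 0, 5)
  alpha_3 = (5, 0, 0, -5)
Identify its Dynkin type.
Compute the Cartan integers a_ij = 2(alpha_i, alpha_j)/(alpha_j, alpha_j); the resulting 3x3 Cartan matrix is
[[2, 0, -1], [0, 2, -1], [-1, -1, 2]].
All simple roots have the same length, so the diagram is simply laced. The associated Dynkin diagram is a chain of 3 nodes with single edges (A_3), so the type is A_3 (the algebra sl(4)).

A_3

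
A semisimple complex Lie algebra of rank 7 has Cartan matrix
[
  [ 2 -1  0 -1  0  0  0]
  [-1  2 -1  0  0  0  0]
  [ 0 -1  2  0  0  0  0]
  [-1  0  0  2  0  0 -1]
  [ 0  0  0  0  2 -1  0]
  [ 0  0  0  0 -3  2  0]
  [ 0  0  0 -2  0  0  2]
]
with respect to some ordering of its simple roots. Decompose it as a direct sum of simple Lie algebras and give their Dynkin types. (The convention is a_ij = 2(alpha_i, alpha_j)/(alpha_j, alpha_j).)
The diagram associated to this matrix has two connected components: the simple roots {alpha_1, alpha_2, alpha_3, alpha_4, alpha_7} form a chain of 5 nodes with a double edge at one end; the terminal node there is the unique long simple root (C_5), and {alpha_5, alpha_6} form two nodes joined by a triple edge (G_2). A semisimple Lie algebra decomposes uniquely as the direct sum of simple ideals, one per connected component of its Dynkin diagram, so g ≅ C_5 ⊕ G_2 (dimension 55 + 14 = 69).

type C_5 + type G_2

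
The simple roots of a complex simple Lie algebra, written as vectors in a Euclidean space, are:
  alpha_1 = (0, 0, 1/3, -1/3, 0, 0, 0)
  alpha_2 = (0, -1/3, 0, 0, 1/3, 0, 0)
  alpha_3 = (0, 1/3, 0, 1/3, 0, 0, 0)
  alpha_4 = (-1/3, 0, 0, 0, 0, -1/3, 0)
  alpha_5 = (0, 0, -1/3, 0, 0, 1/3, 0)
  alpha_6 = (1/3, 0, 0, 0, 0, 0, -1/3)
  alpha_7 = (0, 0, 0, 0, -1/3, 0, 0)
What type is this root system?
Compute the Cartan integers a_ij = 2(alpha_i, alpha_j)/(alpha_j, alpha_j); the resulting 7x7 Cartan matrix is
[[2, 0, -1, 0, -1, 0, 0], [0, 2, -1, 0, 0, 0, -2], [-1, -1, 2, 0, 0, 0, 0], [0, 0, 0, 2, -1, -1, 0], [-1, 0, 0, -1, 2, 0, 0], [0, 0, 0, -1, 0, 2, 0], [0, -1, 0, 0, 0, 0, 2]].
The roots have two lengths (squared-length ratio 2:1); the short ones are alpha_{7}. The associated Dynkin diagram is a chain of 7 nodes with a double edge at one end; the terminal node there is the unique short simple root (B_7), so the type is B_7 (the algebra so(15)).

B_7 (so(15))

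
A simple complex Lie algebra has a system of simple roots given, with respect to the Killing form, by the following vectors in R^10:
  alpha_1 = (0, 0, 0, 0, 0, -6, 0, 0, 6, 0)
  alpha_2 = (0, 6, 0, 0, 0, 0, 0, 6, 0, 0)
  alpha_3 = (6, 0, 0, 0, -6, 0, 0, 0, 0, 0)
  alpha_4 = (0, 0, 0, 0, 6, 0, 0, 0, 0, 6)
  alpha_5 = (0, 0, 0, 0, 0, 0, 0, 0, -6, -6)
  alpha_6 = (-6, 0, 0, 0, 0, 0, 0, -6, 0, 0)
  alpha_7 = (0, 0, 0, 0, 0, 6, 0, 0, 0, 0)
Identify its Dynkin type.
Compute the Cartan integers a_ij = 2(alpha_i, alpha_j)/(alpha_j, alpha_j); the resulting 7x7 Cartan matrix is
[[2, 0, 0, 0, -1, 0, -2], [0, 2, 0, 0, 0, -1, 0], [0, 0, 2, -1, 0, -1, 0], [0, 0, -1, 2, -1, 0, 0], [-1, 0, 0, -1, 2, 0, 0], [0, -1, -1, 0, 0, 2, 0], [-1, 0, 0, 0, 0, 0, 2]].
The roots have two lengths (squared-length ratio 2:1); the short ones are alpha_{7}. The associated Dynkin diagram is a chain of 7 nodes with a double edge at one end; the terminal node there is the unique short simple root (B_7), so the type is B_7 (the algebra so(15)).

B_7 (so(15))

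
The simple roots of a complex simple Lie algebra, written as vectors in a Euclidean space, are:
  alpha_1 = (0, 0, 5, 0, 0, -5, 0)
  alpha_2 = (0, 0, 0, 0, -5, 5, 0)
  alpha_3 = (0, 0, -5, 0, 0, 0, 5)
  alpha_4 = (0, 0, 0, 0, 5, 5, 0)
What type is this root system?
D_4 (so(8))

Compute the Cartan integers a_ij = 2(alpha_i, alpha_j)/(alpha_j, alpha_j); the resulting 4x4 Cartan matrix is
[[2, -1, -1, -1], [-1, 2, 0, 0], [-1, 0, 2, 0], [-1, 0, 0, 2]].
All simple roots have the same length, so the diagram is simply laced. The associated Dynkin diagram is a chain of 2 nodes with a fork of two nodes at one end (D_4), so the type is D_4 (the algebra so(8)).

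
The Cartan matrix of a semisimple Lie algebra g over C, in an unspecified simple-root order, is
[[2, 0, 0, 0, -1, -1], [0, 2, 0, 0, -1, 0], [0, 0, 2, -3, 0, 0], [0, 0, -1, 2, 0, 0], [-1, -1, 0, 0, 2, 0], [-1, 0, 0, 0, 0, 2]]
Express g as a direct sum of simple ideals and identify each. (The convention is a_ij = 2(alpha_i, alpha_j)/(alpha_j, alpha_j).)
The diagram associated to this matrix has two connected components: the simple roots {alpha_1, alpha_2, alpha_5, alpha_6} form a chain of 4 nodes with single edges (A_4), and {alpha_3, alpha_4} form two nodes joined by a triple edge (G_2). A semisimple Lie algebra decomposes uniquely as the direct sum of simple ideals, one per connected component of its Dynkin diagram, so g ≅ A_4 ⊕ G_2 (dimension 24 + 14 = 38).

A_4 (sl(5)) + G_2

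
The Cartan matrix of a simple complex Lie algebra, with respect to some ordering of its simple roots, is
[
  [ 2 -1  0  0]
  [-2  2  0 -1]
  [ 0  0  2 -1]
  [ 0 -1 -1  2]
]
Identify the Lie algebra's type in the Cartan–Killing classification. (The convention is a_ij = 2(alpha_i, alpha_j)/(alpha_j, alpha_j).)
The matrix has rank 4 with 2's on the diagonal. Reading the off-diagonal entries as Dynkin edges (a single edge where a_ij = a_ji = -1; a double or triple edge where a_ij * a_ji = 2 or 3), the diagram is a chain of 4 nodes with a double edge at one end; the terminal node there is the unique short simple root (B_4). One simple-root ordering that puts it in standard form is (alpha_3, alpha_4, alpha_2, alpha_1). So the algebra is type B_4, i.e. so(9).

type B_4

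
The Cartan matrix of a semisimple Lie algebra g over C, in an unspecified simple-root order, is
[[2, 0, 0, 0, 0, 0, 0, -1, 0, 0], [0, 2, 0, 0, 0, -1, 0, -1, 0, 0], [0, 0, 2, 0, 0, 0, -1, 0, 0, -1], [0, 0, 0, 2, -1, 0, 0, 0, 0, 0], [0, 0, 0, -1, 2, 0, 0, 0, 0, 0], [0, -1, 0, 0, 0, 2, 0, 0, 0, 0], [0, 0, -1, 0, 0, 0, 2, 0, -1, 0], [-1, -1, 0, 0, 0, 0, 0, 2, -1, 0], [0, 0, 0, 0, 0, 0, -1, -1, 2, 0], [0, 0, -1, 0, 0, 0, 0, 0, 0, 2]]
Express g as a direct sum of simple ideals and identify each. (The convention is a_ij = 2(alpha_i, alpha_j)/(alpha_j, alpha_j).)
The diagram associated to this matrix has two connected components: the simple roots {alpha_4, alpha_5} form a chain of 2 nodes with single edges (A_2), and {alpha_1, alpha_2, alpha_3, alpha_6, alpha_7, alpha_8, alpha_9, alpha_10} form a chain of 7 nodes with one extra node attached to the third node from one end (E_8). A semisimple Lie algebra decomposes uniquely as the direct sum of simple ideals, one per connected component of its Dynkin diagram, so g ≅ A_2 ⊕ E_8 (dimension 8 + 248 = 256).

A_2 + E_8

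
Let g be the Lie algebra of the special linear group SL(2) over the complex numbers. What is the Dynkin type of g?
A_1 (sl(2))

This is sl(2), which has dimension 2^2 - 1 = 3 and rank 2 - 1 = 1 (a Cartan subalgebra is the diagonal traceless matrices). In the classification of classical Lie algebras, the special linear algebra sl(n+1) has type A_n; here n = 1, so the Dynkin diagram is a chain of 1 nodes with single edges (A_1). Hence the type is A_1.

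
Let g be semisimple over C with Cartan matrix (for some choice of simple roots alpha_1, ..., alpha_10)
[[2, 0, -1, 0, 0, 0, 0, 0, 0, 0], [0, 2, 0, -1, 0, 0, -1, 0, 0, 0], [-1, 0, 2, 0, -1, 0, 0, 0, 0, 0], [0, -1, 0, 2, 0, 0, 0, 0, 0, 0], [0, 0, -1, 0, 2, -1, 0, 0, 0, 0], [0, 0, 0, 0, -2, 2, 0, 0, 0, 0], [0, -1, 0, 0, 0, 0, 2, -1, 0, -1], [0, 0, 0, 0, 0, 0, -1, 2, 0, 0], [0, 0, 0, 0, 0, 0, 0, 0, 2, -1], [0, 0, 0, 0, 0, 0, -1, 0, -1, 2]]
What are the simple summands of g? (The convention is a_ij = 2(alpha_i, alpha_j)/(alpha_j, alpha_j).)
type C_4 ⊕ type E_6

The diagram associated to this matrix has two connected components: the simple roots {alpha_1, alpha_3, alpha_5, alpha_6} form a chain of 4 nodes with a double edge at one end; the terminal node there is the unique long simple root (C_4), and {alpha_2, alpha_4, alpha_7, alpha_8, alpha_9, alpha_10} form a chain of 5 nodes with one extra node attached to the third node from one end (E_6). A semisimple Lie algebra decomposes uniquely as the direct sum of simple ideals, one per connected component of its Dynkin diagram, so g ≅ C_4 ⊕ E_6 (dimension 36 + 78 = 114).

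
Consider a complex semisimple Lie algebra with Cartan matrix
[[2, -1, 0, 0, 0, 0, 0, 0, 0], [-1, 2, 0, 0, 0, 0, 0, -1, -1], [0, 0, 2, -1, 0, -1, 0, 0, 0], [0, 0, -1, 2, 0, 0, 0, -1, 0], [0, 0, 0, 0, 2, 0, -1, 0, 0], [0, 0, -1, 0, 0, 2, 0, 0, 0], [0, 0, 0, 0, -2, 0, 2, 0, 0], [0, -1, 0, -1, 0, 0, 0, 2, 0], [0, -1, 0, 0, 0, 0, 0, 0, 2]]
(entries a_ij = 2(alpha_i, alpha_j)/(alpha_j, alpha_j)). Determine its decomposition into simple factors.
B_2 ⊕ D_7

The diagram associated to this matrix has two connected components: the simple roots {alpha_5, alpha_7} form a chain of 2 nodes with a double edge at one end; the terminal node there is the unique short simple root (B_2), and {alpha_1, alpha_2, alpha_3, alpha_4, alpha_6, alpha_8, alpha_9} form a chain of 5 nodes with a fork of two nodes at one end (D_7). A semisimple Lie algebra decomposes uniquely as the direct sum of simple ideals, one per connected component of its Dynkin diagram, so g ≅ B_2 ⊕ D_7 (dimension 10 + 91 = 101).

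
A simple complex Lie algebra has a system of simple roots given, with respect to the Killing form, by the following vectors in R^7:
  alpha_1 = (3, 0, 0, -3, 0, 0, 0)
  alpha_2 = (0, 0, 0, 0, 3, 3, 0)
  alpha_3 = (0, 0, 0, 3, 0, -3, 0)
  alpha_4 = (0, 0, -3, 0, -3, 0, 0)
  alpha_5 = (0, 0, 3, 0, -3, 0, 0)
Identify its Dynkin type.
D5

Compute the Cartan integers a_ij = 2(alpha_i, alpha_j)/(alpha_j, alpha_j); the resulting 5x5 Cartan matrix is
[[2, 0, -1, 0, 0], [0, 2, -1, -1, -1], [-1, -1, 2, 0, 0], [0, -1, 0, 2, 0], [0, -1, 0, 0, 2]].
All simple roots have the same length, so the diagram is simply laced. The associated Dynkin diagram is a chain of 3 nodes with a fork of two nodes at one end (D_5), so the type is D_5 (the algebra so(10)).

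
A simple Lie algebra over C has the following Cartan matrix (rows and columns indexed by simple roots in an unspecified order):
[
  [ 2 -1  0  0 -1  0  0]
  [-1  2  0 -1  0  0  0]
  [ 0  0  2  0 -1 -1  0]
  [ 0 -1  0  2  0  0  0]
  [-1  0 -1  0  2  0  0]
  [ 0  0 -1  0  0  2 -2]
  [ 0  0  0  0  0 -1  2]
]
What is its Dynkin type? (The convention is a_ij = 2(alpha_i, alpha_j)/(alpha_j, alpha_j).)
The matrix has rank 7 with 2's on the diagonal. Reading the off-diagonal entries as Dynkin edges (a single edge where a_ij = a_ji = -1; a double or triple edge where a_ij * a_ji = 2 or 3), the diagram is a chain of 7 nodes with a double edge at one end; the terminal node there is the unique short simple root (B_7). One simple-root ordering that puts it in standard form is (alpha_4, alpha_2, alpha_1, alpha_5, alpha_3, alpha_6, alpha_7). So the algebra is type B_7, i.e. so(15).

B_7 (so(15))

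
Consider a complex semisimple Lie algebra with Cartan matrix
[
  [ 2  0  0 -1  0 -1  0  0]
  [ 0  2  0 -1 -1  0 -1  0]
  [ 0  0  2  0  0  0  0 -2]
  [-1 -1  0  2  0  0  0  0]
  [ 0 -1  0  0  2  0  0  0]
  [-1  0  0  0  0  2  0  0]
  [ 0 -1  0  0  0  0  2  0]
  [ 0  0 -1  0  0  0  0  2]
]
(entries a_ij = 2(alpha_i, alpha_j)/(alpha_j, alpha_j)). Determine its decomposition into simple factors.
B_2 (so(5)) + D_6 (so(12))

The diagram associated to this matrix has two connected components: the simple roots {alpha_3, alpha_8} form a chain of 2 nodes with a double edge at one end; the terminal node there is the unique short simple root (B_2), and {alpha_1, alpha_2, alpha_4, alpha_5, alpha_6, alpha_7} form a chain of 4 nodes with a fork of two nodes at one end (D_6). A semisimple Lie algebra decomposes uniquely as the direct sum of simple ideals, one per connected component of its Dynkin diagram, so g ≅ B_2 ⊕ D_6 (dimension 10 + 66 = 76).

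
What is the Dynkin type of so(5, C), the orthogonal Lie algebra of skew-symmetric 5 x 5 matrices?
This is so(5) with 5 odd, which has dimension 5(5-1)/2 = 10 and rank (5-1)/2 = 2. In the classification of classical Lie algebras, the orthogonal algebra so(2n+1) in an odd number of variables has type B_n; here n = 2, so the Dynkin diagram is a chain of 2 nodes with a double edge at one end; the terminal node there is the unique short simple root (B_2). Hence the type is B_2.

B_2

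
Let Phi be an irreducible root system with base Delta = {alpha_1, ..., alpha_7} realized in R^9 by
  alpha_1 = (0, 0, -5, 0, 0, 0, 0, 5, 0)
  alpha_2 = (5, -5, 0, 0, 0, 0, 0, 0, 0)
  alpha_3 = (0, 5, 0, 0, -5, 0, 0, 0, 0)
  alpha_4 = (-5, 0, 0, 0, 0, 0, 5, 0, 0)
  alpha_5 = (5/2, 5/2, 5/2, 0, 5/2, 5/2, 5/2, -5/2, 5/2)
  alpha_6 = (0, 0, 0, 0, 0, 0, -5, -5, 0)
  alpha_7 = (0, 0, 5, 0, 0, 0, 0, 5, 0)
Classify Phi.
Compute the Cartan integers a_ij = 2(alpha_i, alpha_j)/(alpha_j, alpha_j); the resulting 7x7 Cartan matrix is
[[2, 0, 0, 0, -1, -1, 0], [0, 2, -1, -1, 0, 0, 0], [0, -1, 2, 0, 0, 0, 0], [0, -1, 0, 2, 0, -1, 0], [-1, 0, 0, 0, 2, 0, 0], [-1, 0, 0, -1, 0, 2, -1], [0, 0, 0, 0, 0, -1, 2]].
All simple roots have the same length, so the diagram is simply laced. The associated Dynkin diagram is a chain of 6 nodes with one extra node attached to the third node from one end (E_7), so the type is E_7.

type E_7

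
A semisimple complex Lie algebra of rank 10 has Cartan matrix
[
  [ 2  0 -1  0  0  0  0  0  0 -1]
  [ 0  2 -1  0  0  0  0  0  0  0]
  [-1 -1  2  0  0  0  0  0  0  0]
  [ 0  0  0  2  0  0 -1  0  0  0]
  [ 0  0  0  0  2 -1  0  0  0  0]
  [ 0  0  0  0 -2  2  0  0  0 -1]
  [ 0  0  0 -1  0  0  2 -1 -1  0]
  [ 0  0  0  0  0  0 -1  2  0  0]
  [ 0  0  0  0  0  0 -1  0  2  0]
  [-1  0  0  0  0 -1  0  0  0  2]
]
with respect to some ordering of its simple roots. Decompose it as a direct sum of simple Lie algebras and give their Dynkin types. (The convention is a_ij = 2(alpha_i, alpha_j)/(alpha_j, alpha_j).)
B6 + D4

The diagram associated to this matrix has two connected components: the simple roots {alpha_1, alpha_2, alpha_3, alpha_5, alpha_6, alpha_10} form a chain of 6 nodes with a double edge at one end; the terminal node there is the unique short simple root (B_6), and {alpha_4, alpha_7, alpha_8, alpha_9} form a chain of 2 nodes with a fork of two nodes at one end (D_4). A semisimple Lie algebra decomposes uniquely as the direct sum of simple ideals, one per connected component of its Dynkin diagram, so g ≅ B_6 ⊕ D_4 (dimension 78 + 28 = 106).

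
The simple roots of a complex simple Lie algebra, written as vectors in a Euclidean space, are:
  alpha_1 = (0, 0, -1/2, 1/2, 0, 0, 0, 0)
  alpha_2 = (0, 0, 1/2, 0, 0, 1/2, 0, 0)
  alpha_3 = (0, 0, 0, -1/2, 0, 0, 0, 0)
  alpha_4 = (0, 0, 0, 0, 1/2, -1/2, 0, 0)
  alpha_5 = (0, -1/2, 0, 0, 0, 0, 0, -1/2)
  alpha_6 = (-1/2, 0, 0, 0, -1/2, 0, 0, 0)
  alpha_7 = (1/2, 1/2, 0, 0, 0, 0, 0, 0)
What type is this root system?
Compute the Cartan integers a_ij = 2(alpha_i, alpha_j)/(alpha_j, alpha_j); the resulting 7x7 Cartan matrix is
[[2, -1, -2, 0, 0, 0, 0], [-1, 2, 0, -1, 0, 0, 0], [-1, 0, 2, 0, 0, 0, 0], [0, -1, 0, 2, 0, -1, 0], [0, 0, 0, 0, 2, 0, -1], [0, 0, 0, -1, 0, 2, -1], [0, 0, 0, 0, -1, -1, 2]].
The roots have two lengths (squared-length ratio 2:1); the short ones are alpha_{3}. The associated Dynkin diagram is a chain of 7 nodes with a double edge at one end; the terminal node there is the unique short simple root (B_7), so the type is B_7 (the algebra so(15)).

B_7 (so(15))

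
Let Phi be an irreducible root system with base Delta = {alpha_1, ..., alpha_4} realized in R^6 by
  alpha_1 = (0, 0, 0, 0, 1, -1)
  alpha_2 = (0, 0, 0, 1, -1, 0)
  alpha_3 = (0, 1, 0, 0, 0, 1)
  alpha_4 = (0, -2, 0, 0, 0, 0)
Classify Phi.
Compute the Cartan integers a_ij = 2(alpha_i, alpha_j)/(alpha_j, alpha_j); the resulting 4x4 Cartan matrix is
[[2, -1, -1, 0], [-1, 2, 0, 0], [-1, 0, 2, -1], [0, 0, -2, 2]].
The roots have two lengths (squared-length ratio 2:1); the short ones are alpha_{1,2,3}. The associated Dynkin diagram is a chain of 4 nodes with a double edge at one end; the terminal node there is the unique long simple root (C_4), so the type is C_4 (the algebra sp(8)).

C4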